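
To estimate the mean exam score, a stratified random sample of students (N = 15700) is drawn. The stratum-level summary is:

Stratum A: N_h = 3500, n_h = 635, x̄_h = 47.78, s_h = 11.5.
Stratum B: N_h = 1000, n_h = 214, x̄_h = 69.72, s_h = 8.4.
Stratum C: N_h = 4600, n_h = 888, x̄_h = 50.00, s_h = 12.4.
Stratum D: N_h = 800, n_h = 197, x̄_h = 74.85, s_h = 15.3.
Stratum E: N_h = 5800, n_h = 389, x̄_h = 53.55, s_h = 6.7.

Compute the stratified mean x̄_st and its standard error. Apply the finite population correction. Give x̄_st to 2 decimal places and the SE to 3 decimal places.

x̄_st ≈ 53.34, SE ≈ 0.196

x̄_st = Σ W_h x̄_h = (3500·47.78 + 1000·69.72 + 4600·50.00 + 800·74.85 + 5800·53.55)/15700 = 53.33885
V̂(x̄_st) = Σ W_h² (1 − n_h/N_h) s_h²/n_h, with W_h = N_h/N and N = 15700:
  stratum A: (3500/15700)²·(1 − 635/3500)·11.5²/635 = 0.00847257
  stratum B: (1000/15700)²·(1 − 214/1000)·8.4²/214 = 0.0010514
  stratum C: (4600/15700)²·(1 − 888/4600)·12.4²/888 = 0.0119949
  stratum D: (800/15700)²·(1 − 197/800)·15.3²/197 = 0.00232554
  stratum E: (5800/15700)²·(1 − 389/5800)·6.7²/389 = 0.0146929
V̂(x̄_st) = 0.0385373
SE(x̄_st) = √0.0385373 = 0.196309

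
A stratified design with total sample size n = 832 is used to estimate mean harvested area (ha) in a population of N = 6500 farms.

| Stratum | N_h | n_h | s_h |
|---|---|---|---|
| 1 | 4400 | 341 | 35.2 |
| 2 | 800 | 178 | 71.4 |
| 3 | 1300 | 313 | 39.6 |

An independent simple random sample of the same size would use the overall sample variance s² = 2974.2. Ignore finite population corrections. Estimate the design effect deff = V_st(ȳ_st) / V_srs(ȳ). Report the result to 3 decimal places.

V̂(ȳ_st) = Σ W_h² s_h²/n_h, with W_h = N_h/N and N = 6500:
  stratum 1: (4400/6500)²·35.2²/341 = 1.66498
  stratum 2: (800/6500)²·71.4²/178 = 0.43384
  stratum 3: (1300/6500)²·39.6²/313 = 0.200404
V_st = 2.29923
V_srs = s²/n = 2974.2/832 = 3.57476
deff = V_st / V_srs = 2.29923/3.57476 = 0.6432

deff ≈ 0.643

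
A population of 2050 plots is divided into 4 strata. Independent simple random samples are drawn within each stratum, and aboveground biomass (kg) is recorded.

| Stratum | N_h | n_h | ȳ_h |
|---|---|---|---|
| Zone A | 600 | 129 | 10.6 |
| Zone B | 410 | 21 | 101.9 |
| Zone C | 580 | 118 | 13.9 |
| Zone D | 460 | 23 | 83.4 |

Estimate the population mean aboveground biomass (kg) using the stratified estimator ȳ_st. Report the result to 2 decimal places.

ȳ_st ≈ 46.13

N = Σ N_h = 2050. Stratum weights W_h = N_h/N.
ȳ_st = (600·10.6 + 410·101.9 + 580·13.9 + 460·83.4) / 2050 = 46.1293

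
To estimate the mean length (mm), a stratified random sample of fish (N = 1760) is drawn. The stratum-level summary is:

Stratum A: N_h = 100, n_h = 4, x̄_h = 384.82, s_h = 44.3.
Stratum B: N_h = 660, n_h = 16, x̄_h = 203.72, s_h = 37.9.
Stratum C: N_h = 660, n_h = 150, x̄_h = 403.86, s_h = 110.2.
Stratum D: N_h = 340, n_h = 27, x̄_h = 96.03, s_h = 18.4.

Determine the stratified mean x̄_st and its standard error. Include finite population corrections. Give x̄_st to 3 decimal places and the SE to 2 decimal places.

x̄_st = Σ W_h x̄_h = (100·384.82 + 660·203.72 + 660·403.86 + 340·96.03)/1760 = 268.25852
V̂(x̄_st) = Σ W_h² (1 − n_h/N_h) s_h²/n_h, with W_h = N_h/N and N = 1760:
  stratum A: (100/1760)²·(1 − 4/100)·44.3²/4 = 1.52052
  stratum B: (660/1760)²·(1 − 16/660)·37.9²/16 = 12.3186
  stratum C: (660/1760)²·(1 − 150/660)·110.2²/150 = 8.79753
  stratum D: (340/1760)²·(1 − 27/340)·18.4²/27 = 0.430794
V̂(x̄_st) = 23.0675
SE(x̄_st) = √23.0675 = 4.80286

x̄_st ≈ 268.259, SE ≈ 4.80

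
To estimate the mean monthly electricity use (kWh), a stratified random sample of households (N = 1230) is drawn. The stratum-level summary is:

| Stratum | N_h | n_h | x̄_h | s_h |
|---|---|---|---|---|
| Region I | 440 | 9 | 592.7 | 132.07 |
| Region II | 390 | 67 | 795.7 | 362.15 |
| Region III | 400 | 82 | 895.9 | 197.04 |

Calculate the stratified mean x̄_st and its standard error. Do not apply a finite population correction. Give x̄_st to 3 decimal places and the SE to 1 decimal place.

x̄_st ≈ 755.667, SE ≈ 22.2

x̄_st = Σ W_h x̄_h = (440·592.7 + 390·795.7 + 400·895.9)/1230 = 755.66748
V̂(x̄_st) = Σ W_h² s_h²/n_h, with W_h = N_h/N and N = 1230:
  stratum Region I: (440/1230)²·132.07²/9 = 248.005
  stratum Region II: (390/1230)²·362.15²/67 = 196.798
  stratum Region III: (400/1230)²·197.04²/82 = 50.0731
V̂(x̄_st) = 494.877
SE(x̄_st) = √494.877 = 22.2458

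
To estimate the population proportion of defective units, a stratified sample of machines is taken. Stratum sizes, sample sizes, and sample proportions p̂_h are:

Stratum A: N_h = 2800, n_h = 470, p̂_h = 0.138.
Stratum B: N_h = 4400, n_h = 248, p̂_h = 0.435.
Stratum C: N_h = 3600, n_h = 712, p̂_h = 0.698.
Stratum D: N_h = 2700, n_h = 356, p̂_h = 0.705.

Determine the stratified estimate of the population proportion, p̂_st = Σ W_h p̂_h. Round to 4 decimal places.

N = 13500; stratum weights W_h = N_h/N.
p̂_st = Σ W_h p̂_h = (2800·0.138 + 4400·0.435 + 3600·0.698 + 2700·0.705)/13500 = 0.49753

p̂_st ≈ 0.4975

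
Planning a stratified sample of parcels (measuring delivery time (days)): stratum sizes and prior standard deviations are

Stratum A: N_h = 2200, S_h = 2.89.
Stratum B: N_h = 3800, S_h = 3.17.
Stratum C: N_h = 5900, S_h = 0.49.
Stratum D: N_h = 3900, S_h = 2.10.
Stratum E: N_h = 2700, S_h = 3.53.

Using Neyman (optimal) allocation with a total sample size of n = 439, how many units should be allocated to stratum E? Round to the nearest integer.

Neyman allocation: n_h = n · N_h S_h / Σ N_i S_i, with n = 439.
  stratum A: N_h·S_h = 2200·2.89 = 6358.00
  stratum B: N_h·S_h = 3800·3.17 = 12046.00
  stratum C: N_h·S_h = 5900·0.49 = 2891.00
  stratum D: N_h·S_h = 3900·2.10 = 8190.00
  stratum E: N_h·S_h = 2700·3.53 = 9531.00
Σ N_h S_h = 39016.00
n for stratum E = 439·9531.00/39016.00 = 107.241 → 107

107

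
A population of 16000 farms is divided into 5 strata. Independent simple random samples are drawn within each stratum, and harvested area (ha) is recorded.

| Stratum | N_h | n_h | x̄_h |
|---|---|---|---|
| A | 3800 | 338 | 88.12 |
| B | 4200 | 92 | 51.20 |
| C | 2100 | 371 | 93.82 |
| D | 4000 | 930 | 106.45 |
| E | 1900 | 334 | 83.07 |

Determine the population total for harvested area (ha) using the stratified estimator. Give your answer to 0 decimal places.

τ̂_st = Σ N_h x̄_h = 3800·88.12 + 4200·51.20 + 2100·93.82 + 4000·106.45 + 1900·83.07 = 1330551

τ̂_st ≈ 1330551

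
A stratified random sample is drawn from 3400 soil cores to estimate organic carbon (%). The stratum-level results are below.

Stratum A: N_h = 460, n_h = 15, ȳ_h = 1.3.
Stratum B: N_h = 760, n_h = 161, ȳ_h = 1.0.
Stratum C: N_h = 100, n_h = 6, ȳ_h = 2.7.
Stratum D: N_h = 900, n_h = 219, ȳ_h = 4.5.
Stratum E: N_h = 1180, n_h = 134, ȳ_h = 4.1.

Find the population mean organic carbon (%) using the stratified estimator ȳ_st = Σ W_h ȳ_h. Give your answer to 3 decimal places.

N = Σ N_h = 3400. Stratum weights W_h = N_h/N.
ȳ_st = (460·1.3 + 760·1.0 + 100·2.7 + 900·4.5 + 1180·4.1) / 3400 = 3.09294

ȳ_st ≈ 3.093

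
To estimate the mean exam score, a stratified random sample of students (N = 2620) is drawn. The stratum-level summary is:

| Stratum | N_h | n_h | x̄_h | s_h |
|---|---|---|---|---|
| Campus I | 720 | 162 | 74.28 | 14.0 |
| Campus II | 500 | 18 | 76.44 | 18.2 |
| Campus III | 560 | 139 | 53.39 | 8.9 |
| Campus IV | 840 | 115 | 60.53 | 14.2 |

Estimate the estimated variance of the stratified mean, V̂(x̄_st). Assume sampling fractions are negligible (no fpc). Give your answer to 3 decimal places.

V̂(x̄_st) = Σ W_h² s_h²/n_h, with W_h = N_h/N and N = 2620:
  stratum Campus I: (720/2620)²·14.0²/162 = 0.09137
  stratum Campus II: (500/2620)²·18.2²/18 = 0.670205
  stratum Campus III: (560/2620)²·8.9²/139 = 0.0260339
  stratum Campus IV: (840/2620)²·14.2²/115 = 0.180233
V̂(x̄_st) = 0.967842

V̂(x̄_st) ≈ 0.968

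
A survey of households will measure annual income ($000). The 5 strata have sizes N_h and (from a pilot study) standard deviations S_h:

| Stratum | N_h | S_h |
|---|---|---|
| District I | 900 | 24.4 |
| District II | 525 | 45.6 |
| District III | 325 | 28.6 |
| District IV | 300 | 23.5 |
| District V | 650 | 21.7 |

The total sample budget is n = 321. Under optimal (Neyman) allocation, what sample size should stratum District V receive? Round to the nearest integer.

Neyman allocation: n_h = n · N_h S_h / Σ N_i S_i, with n = 321.
  stratum District I: N_h·S_h = 900·24.4 = 21960.00
  stratum District II: N_h·S_h = 525·45.6 = 23940.00
  stratum District III: N_h·S_h = 325·28.6 = 9295.00
  stratum District IV: N_h·S_h = 300·23.5 = 7050.00
  stratum District V: N_h·S_h = 650·21.7 = 14105.00
Σ N_h S_h = 76350.00
n for stratum District V = 321·14105.00/76350.00 = 59.302 → 59

59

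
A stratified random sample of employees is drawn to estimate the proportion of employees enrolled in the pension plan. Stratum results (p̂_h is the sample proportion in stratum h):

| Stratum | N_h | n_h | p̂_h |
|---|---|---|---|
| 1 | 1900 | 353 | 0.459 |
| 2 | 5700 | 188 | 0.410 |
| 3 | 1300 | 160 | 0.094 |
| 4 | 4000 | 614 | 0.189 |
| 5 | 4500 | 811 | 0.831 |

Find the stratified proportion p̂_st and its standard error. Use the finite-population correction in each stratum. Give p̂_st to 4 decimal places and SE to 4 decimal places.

N = 17400; stratum weights W_h = N_h/N.
p̂_st = Σ W_h p̂_h = (1900·0.459 + 5700·0.410 + 1300·0.094 + 4000·0.189 + 4500·0.831)/17400 = 0.44982
V̂(p̂_st) = Σ W_h² (1 − n_h/N_h) p̂_h(1−p̂_h)/(n_h−1):
  stratum 1: (1900/17400)²·(1 − 353/1900)·0.459·0.541/352 = 6.84877e-06
  stratum 2: (5700/17400)²·(1 − 188/5700)·0.410·0.590/187 = 0.000134239
  stratum 3: (1300/17400)²·(1 − 160/1300)·0.094·0.906/159 = 2.62185e-06
  stratum 4: (4000/17400)²·(1 − 614/4000)·0.189·0.811/613 = 1.11859e-05
  stratum 5: (4500/17400)²·(1 − 811/4500)·0.831·0.169/810 = 9.5066e-06
V̂(p̂_st) = 0.000164402; SE = √V̂ = 0.012822

p̂_st ≈ 0.4498, SE ≈ 0.0128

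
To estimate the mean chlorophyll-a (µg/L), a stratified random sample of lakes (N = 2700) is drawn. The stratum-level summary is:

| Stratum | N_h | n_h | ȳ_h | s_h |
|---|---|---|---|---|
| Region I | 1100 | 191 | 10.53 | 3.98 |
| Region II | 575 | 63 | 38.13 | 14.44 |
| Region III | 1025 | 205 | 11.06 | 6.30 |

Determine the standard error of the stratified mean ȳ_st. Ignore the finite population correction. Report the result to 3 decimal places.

SE(ȳ_st) ≈ 0.438

V̂(ȳ_st) = Σ W_h² s_h²/n_h, with W_h = N_h/N and N = 2700:
  stratum Region I: (1100/2700)²·3.98²/191 = 0.0137655
  stratum Region II: (575/2700)²·14.44²/63 = 0.150107
  stratum Region III: (1025/2700)²·6.30²/205 = 0.0279028
V̂(ȳ_st) = 0.191776
SE(ȳ_st) = √0.191776 = 0.437922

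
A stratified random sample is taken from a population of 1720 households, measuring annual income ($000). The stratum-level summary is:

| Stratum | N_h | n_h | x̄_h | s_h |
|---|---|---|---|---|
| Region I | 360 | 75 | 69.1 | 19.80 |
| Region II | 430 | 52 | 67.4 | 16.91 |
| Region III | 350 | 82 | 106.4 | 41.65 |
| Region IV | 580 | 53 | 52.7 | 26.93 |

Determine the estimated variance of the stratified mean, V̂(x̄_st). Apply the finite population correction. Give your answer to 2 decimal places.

V̂(x̄_st) ≈ 2.57

V̂(x̄_st) = Σ W_h² (1 − n_h/N_h) s_h²/n_h, with W_h = N_h/N and N = 1720:
  stratum Region I: (360/1720)²·(1 − 75/360)·19.80²/75 = 0.181284
  stratum Region II: (430/1720)²·(1 − 52/430)·16.91²/52 = 0.302125
  stratum Region III: (350/1720)²·(1 − 82/350)·41.65²/82 = 0.670752
  stratum Region IV: (580/1720)²·(1 − 53/580)·26.93²/53 = 1.41377
V̂(x̄_st) = 2.56793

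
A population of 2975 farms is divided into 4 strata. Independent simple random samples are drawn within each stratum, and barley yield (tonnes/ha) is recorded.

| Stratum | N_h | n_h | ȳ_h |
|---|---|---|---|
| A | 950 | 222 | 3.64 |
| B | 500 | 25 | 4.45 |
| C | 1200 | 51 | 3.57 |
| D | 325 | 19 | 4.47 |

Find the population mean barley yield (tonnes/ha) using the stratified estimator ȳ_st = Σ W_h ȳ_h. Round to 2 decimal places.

ȳ_st ≈ 3.84

N = Σ N_h = 2975. Stratum weights W_h = N_h/N.
ȳ_st = (950·3.64 + 500·4.45 + 1200·3.57 + 325·4.47) / 2975 = 3.8386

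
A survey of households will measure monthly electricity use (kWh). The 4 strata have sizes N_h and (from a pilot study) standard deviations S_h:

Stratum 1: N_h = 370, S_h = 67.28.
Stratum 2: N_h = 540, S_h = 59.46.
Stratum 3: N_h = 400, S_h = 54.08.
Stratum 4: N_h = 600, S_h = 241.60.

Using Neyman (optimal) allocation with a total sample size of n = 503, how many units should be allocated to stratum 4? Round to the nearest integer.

326

Neyman allocation: n_h = n · N_h S_h / Σ N_i S_i, with n = 503.
  stratum 1: N_h·S_h = 370·67.28 = 24893.60
  stratum 2: N_h·S_h = 540·59.46 = 32108.40
  stratum 3: N_h·S_h = 400·54.08 = 21632.00
  stratum 4: N_h·S_h = 600·241.60 = 144960.00
Σ N_h S_h = 223594.00
n for stratum 4 = 503·144960.00/223594.00 = 326.104 → 326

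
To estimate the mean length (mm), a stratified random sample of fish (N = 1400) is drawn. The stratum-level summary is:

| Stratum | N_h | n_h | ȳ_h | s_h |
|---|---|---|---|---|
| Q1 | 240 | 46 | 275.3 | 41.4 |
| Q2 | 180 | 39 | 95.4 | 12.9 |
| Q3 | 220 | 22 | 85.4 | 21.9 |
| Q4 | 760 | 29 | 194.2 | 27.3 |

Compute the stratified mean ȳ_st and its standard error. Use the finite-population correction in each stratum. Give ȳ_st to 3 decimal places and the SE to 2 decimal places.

ȳ_st ≈ 178.303, SE ≈ 2.95

ȳ_st = Σ W_h ȳ_h = (240·275.3 + 180·95.4 + 220·85.4 + 760·194.2)/1400 = 178.30286
V̂(ȳ_st) = Σ W_h² (1 − n_h/N_h) s_h²/n_h, with W_h = N_h/N and N = 1400:
  stratum Q1: (240/1400)²·(1 − 46/240)·41.4²/46 = 0.885115
  stratum Q2: (180/1400)²·(1 − 39/180)·12.9²/39 = 0.0552523
  stratum Q3: (220/1400)²·(1 − 22/220)·21.9²/22 = 0.484504
  stratum Q4: (760/1400)²·(1 − 29/760)·27.3²/29 = 7.28454
V̂(ȳ_st) = 8.70941
SE(ȳ_st) = √8.70941 = 2.95117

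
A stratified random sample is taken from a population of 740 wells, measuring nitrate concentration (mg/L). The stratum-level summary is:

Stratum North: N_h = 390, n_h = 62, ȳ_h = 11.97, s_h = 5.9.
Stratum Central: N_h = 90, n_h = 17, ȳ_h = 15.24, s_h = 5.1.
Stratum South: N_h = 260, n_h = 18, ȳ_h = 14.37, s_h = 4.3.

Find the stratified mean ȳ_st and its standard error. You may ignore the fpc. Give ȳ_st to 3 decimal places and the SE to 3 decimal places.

ȳ_st = Σ W_h ȳ_h = (390·11.97 + 90·15.24 + 260·14.37)/740 = 13.21095
V̂(ȳ_st) = Σ W_h² s_h²/n_h, with W_h = N_h/N and N = 740:
  stratum North: (390/740)²·5.9²/62 = 0.155947
  stratum Central: (90/740)²·5.1²/17 = 0.0226315
  stratum South: (260/740)²·4.3²/18 = 0.126808
V̂(ȳ_st) = 0.305387
SE(ȳ_st) = √0.305387 = 0.552618

ȳ_st ≈ 13.211, SE ≈ 0.553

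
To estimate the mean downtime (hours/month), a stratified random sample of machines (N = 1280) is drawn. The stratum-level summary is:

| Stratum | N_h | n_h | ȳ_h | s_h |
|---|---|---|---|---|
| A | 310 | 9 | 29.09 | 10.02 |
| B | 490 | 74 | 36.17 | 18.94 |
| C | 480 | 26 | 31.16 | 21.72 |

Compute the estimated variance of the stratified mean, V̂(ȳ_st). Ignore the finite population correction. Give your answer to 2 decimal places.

V̂(ȳ_st) ≈ 3.92

V̂(ȳ_st) = Σ W_h² s_h²/n_h, with W_h = N_h/N and N = 1280:
  stratum A: (310/1280)²·10.02²/9 = 0.654329
  stratum B: (490/1280)²·18.94²/74 = 0.710396
  stratum C: (480/1280)²·21.72²/26 = 2.55158
V̂(ȳ_st) = 3.9163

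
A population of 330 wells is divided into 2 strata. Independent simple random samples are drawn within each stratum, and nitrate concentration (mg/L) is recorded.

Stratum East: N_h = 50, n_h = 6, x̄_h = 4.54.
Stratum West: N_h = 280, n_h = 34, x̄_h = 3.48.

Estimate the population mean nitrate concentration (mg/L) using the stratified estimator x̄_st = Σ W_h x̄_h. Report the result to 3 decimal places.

x̄_st ≈ 3.641

N = Σ N_h = 330. Stratum weights W_h = N_h/N.
x̄_st = (50·4.54 + 280·3.48) / 330 = 3.64061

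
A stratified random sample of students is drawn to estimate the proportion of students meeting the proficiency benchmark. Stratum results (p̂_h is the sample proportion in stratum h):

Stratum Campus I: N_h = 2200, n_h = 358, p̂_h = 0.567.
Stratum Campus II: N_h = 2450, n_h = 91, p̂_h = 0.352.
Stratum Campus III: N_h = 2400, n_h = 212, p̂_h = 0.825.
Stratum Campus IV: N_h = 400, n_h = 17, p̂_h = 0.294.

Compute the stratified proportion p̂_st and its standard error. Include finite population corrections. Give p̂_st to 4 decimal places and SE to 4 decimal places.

N = 7450; stratum weights W_h = N_h/N.
p̂_st = Σ W_h p̂_h = (2200·0.567 + 2450·0.352 + 2400·0.825 + 400·0.294)/7450 = 0.56475
V̂(p̂_st) = Σ W_h² (1 − n_h/N_h) p̂_h(1−p̂_h)/(n_h−1):
  stratum Campus I: (2200/7450)²·(1 − 358/2200)·0.567·0.433/357 = 5.02114e-05
  stratum Campus II: (2450/7450)²·(1 − 91/2450)·0.352·0.648/90 = 0.00026391
  stratum Campus III: (2400/7450)²·(1 − 212/2400)·0.825·0.175/211 = 6.47374e-05
  stratum Campus IV: (400/7450)²·(1 − 17/400)·0.294·0.706/16 = 3.58079e-05
V̂(p̂_st) = 0.000414667; SE = √V̂ = 0.0203634

p̂_st ≈ 0.5648, SE ≈ 0.0204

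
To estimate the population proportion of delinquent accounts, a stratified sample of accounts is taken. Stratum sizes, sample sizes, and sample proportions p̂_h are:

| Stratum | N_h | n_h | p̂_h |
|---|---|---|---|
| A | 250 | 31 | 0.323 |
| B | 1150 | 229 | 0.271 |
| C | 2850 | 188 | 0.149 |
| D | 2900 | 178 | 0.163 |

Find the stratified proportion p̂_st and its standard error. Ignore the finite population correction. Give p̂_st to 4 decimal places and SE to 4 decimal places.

N = 7150; stratum weights W_h = N_h/N.
p̂_st = Σ W_h p̂_h = (250·0.323 + 1150·0.271 + 2850·0.149 + 2900·0.163)/7150 = 0.18038
V̂(p̂_st) = Σ W_h² p̂_h(1−p̂_h)/(n_h−1):
  stratum A: (250/7150)²·0.323·0.677/30 = 8.91123e-06
  stratum B: (1150/7150)²·0.271·0.729/228 = 2.24154e-05
  stratum C: (2850/7150)²·0.149·0.851/187 = 0.000107734
  stratum D: (2900/7150)²·0.163·0.837/177 = 0.000126801
V̂(p̂_st) = 0.000265862; SE = √V̂ = 0.0163053

p̂_st ≈ 0.1804, SE ≈ 0.0163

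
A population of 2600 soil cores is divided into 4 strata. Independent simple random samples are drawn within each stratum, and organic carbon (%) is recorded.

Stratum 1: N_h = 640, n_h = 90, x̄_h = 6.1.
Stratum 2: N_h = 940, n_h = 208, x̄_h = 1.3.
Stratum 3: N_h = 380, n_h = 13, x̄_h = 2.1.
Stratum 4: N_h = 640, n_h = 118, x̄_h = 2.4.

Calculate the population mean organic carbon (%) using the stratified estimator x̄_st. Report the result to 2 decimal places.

N = Σ N_h = 2600. Stratum weights W_h = N_h/N.
x̄_st = (640·6.1 + 940·1.3 + 380·2.1 + 640·2.4) / 2600 = 2.8692

x̄_st ≈ 2.87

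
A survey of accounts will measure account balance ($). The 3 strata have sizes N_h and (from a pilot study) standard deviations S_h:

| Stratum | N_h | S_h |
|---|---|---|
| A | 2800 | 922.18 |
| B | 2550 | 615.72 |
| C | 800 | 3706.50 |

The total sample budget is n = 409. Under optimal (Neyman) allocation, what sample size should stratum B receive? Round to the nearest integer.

90

Neyman allocation: n_h = n · N_h S_h / Σ N_i S_i, with n = 409.
  stratum A: N_h·S_h = 2800·922.18 = 2582104.00
  stratum B: N_h·S_h = 2550·615.72 = 1570086.00
  stratum C: N_h·S_h = 800·3706.50 = 2965200.00
Σ N_h S_h = 7117390.00
n for stratum B = 409·1570086.00/7117390.00 = 90.225 → 90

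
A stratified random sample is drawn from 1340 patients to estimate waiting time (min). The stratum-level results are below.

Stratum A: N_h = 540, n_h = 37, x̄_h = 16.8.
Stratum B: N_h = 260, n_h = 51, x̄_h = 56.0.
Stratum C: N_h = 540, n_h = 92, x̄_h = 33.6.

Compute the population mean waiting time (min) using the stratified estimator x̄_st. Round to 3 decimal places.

x̄_st ≈ 31.176

N = Σ N_h = 1340. Stratum weights W_h = N_h/N.
x̄_st = (540·16.8 + 260·56.0 + 540·33.6) / 1340 = 31.17612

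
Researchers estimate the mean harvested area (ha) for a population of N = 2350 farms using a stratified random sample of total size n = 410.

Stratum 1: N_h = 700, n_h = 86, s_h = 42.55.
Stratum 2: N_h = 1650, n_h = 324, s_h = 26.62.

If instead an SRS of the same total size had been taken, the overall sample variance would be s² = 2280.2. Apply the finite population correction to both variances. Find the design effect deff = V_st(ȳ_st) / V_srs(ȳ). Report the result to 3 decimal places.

V̂(ȳ_st) = Σ W_h² (1 − n_h/N_h) s_h²/n_h, with W_h = N_h/N and N = 2350:
  stratum 1: (700/2350)²·(1 − 86/700)·42.55²/86 = 1.63844
  stratum 2: (1650/2350)²·(1 − 324/1650)·26.62²/324 = 0.866489
V_st = 2.50493
V_srs = (1 − 410/2350)·2280.2/410 = 4.59117
deff = V_st / V_srs = 2.50493/4.59117 = 0.5456

deff ≈ 0.546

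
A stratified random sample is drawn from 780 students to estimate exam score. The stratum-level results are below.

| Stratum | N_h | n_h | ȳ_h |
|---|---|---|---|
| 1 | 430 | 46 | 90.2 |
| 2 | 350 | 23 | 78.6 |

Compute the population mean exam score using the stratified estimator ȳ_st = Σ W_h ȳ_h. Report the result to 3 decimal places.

N = Σ N_h = 780. Stratum weights W_h = N_h/N.
ȳ_st = (430·90.2 + 350·78.6) / 780 = 84.99487

ȳ_st ≈ 84.995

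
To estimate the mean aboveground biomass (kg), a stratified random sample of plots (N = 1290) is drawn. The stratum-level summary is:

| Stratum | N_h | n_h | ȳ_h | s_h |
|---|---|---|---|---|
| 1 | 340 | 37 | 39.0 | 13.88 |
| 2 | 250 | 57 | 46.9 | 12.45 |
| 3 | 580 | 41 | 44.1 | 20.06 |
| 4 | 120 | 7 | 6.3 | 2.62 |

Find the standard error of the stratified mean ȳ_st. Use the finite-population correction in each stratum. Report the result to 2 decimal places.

SE(ȳ_st) ≈ 1.50

V̂(ȳ_st) = Σ W_h² (1 − n_h/N_h) s_h²/n_h, with W_h = N_h/N and N = 1290:
  stratum 1: (340/1290)²·(1 − 37/340)·13.88²/37 = 0.322344
  stratum 2: (250/1290)²·(1 − 57/250)·12.45²/57 = 0.0788464
  stratum 3: (580/1290)²·(1 − 41/580)·20.06²/41 = 1.84381
  stratum 4: (120/1290)²·(1 − 7/120)·2.62²/7 = 0.0079907
V̂(ȳ_st) = 2.25299
SE(ȳ_st) = √2.25299 = 1.501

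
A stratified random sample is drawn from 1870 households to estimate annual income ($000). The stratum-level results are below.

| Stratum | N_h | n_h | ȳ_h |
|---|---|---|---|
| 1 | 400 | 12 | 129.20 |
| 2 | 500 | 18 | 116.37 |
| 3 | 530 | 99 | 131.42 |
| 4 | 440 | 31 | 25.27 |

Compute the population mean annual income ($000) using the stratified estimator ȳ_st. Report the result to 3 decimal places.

N = Σ N_h = 1870. Stratum weights W_h = N_h/N.
ȳ_st = (400·129.20 + 500·116.37 + 530·131.42 + 440·25.27) / 1870 = 101.94460

ȳ_st ≈ 101.945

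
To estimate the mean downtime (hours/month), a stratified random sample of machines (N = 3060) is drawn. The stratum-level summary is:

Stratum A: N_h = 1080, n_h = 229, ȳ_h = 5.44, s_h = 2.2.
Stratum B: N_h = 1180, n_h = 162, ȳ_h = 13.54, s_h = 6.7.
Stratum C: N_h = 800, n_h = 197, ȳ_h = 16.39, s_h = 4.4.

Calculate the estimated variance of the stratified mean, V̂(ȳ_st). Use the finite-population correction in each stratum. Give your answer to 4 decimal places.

V̂(ȳ_st) ≈ 0.0427

V̂(ȳ_st) = Σ W_h² (1 − n_h/N_h) s_h²/n_h, with W_h = N_h/N and N = 3060:
  stratum A: (1080/3060)²·(1 − 229/1080)·2.2²/229 = 0.00207453
  stratum B: (1180/3060)²·(1 − 162/1180)·6.7²/162 = 0.0355485
  stratum C: (800/3060)²·(1 − 197/800)·4.4²/197 = 0.00506295
V̂(ȳ_st) = 0.042686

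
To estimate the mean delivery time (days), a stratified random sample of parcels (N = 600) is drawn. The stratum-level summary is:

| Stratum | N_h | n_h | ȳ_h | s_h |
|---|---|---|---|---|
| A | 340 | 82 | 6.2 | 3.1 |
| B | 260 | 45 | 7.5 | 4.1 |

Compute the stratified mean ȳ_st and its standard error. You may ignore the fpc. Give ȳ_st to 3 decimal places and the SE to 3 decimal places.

ȳ_st = Σ W_h ȳ_h = (340·6.2 + 260·7.5)/600 = 6.76333
V̂(ȳ_st) = Σ W_h² s_h²/n_h, with W_h = N_h/N and N = 600:
  stratum A: (340/600)²·3.1²/82 = 0.0376327
  stratum B: (260/600)²·4.1²/45 = 0.0701454
V̂(ȳ_st) = 0.107778
SE(ȳ_st) = √0.107778 = 0.328296

ȳ_st ≈ 6.763, SE ≈ 0.328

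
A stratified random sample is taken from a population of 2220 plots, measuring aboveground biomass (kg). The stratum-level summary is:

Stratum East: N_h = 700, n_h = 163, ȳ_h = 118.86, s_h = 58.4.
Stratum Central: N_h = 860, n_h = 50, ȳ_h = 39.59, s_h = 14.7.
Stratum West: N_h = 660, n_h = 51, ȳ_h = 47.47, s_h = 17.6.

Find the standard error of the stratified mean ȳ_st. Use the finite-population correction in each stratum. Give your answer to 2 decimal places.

V̂(ȳ_st) = Σ W_h² (1 − n_h/N_h) s_h²/n_h, with W_h = N_h/N and N = 2220:
  stratum East: (700/2220)²·(1 − 163/700)·58.4²/163 = 1.5959
  stratum Central: (860/2220)²·(1 − 50/860)·14.7²/50 = 0.610861
  stratum West: (660/2220)²·(1 − 51/660)·17.6²/51 = 0.495348
V̂(ȳ_st) = 2.7021
SE(ȳ_st) = √2.7021 = 1.64381

SE(ȳ_st) ≈ 1.64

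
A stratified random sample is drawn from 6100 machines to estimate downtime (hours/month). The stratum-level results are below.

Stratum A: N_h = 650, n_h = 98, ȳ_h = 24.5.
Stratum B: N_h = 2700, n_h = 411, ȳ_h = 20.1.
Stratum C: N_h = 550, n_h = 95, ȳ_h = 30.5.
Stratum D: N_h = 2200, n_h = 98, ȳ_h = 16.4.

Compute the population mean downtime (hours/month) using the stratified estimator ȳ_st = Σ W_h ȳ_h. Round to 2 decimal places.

N = Σ N_h = 6100. Stratum weights W_h = N_h/N.
ȳ_st = (650·24.5 + 2700·20.1 + 550·30.5 + 2200·16.4) / 6100 = 20.1721

ȳ_st ≈ 20.17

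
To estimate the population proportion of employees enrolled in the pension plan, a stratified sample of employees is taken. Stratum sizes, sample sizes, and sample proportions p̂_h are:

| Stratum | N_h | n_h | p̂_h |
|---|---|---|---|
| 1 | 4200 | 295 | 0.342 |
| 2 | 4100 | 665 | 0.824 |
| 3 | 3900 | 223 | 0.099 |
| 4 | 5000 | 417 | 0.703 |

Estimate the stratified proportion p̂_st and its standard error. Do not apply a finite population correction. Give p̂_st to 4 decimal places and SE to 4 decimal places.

N = 17200; stratum weights W_h = N_h/N.
p̂_st = Σ W_h p̂_h = (4200·0.342 + 4100·0.824 + 3900·0.099 + 5000·0.703)/17200 = 0.50674
V̂(p̂_st) = Σ W_h² p̂_h(1−p̂_h)/(n_h−1):
  stratum 1: (4200/17200)²·0.342·0.658/294 = 4.56401e-05
  stratum 2: (4100/17200)²·0.824·0.176/664 = 1.24103e-05
  stratum 3: (3900/17200)²·0.099·0.901/222 = 2.06576e-05
  stratum 4: (5000/17200)²·0.703·0.297/416 = 4.24133e-05
V̂(p̂_st) = 0.000121121; SE = √V̂ = 0.0110055

p̂_st ≈ 0.5067, SE ≈ 0.0110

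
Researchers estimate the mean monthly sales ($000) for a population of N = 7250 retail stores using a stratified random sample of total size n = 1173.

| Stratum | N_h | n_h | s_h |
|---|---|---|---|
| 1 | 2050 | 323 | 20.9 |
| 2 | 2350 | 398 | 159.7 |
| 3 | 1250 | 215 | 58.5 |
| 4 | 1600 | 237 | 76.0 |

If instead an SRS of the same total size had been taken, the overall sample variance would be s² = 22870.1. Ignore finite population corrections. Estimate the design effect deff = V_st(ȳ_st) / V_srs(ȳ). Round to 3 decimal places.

V̂(ȳ_st) = Σ W_h² s_h²/n_h, with W_h = N_h/N and N = 7250:
  stratum 1: (2050/7250)²·20.9²/323 = 0.108124
  stratum 2: (2350/7250)²·159.7²/398 = 6.73266
  stratum 3: (1250/7250)²·58.5²/215 = 0.47317
  stratum 4: (1600/7250)²·76.0²/237 = 1.18698
V_st = 8.50093
V_srs = s²/n = 22870.1/1173 = 19.4971
deff = V_st / V_srs = 8.50093/19.4971 = 0.4360

deff ≈ 0.436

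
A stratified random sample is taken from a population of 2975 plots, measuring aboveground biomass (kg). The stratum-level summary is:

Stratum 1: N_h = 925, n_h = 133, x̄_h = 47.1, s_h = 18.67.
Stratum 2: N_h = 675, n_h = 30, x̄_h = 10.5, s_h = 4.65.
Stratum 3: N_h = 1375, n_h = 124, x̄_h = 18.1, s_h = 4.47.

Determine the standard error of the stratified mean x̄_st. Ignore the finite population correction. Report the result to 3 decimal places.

SE(x̄_st) ≈ 0.570

V̂(x̄_st) = Σ W_h² s_h²/n_h, with W_h = N_h/N and N = 2975:
  stratum 1: (925/2975)²·18.67²/133 = 0.253365
  stratum 2: (675/2975)²·4.65²/30 = 0.0371038
  stratum 3: (1375/2975)²·4.47²/124 = 0.0344211
V̂(x̄_st) = 0.32489
SE(x̄_st) = √0.32489 = 0.569991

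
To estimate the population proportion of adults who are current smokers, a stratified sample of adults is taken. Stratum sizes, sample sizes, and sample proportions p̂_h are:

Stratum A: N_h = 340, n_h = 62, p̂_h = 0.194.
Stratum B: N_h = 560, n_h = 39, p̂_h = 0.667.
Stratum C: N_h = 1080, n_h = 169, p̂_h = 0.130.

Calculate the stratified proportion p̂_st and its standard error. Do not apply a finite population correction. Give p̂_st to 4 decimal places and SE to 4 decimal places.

p̂_st ≈ 0.2929, SE ≈ 0.0273

N = 1980; stratum weights W_h = N_h/N.
p̂_st = Σ W_h p̂_h = (340·0.194 + 560·0.667 + 1080·0.130)/1980 = 0.29287
V̂(p̂_st) = Σ W_h² p̂_h(1−p̂_h)/(n_h−1):
  stratum A: (340/1980)²·0.194·0.806/61 = 7.55848e-05
  stratum B: (560/1980)²·0.667·0.333/38 = 0.000467554
  stratum C: (1080/1980)²·0.130·0.870/168 = 0.000200295
V̂(p̂_st) = 0.000743434; SE = √V̂ = 0.027266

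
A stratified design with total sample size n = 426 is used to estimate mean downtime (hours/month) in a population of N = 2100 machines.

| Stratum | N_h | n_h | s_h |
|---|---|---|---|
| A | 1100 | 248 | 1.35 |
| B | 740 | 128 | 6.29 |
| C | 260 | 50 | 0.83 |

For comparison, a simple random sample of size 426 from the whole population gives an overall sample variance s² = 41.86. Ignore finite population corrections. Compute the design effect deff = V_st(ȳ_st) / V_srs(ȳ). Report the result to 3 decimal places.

deff ≈ 0.413

V̂(ȳ_st) = Σ W_h² s_h²/n_h, with W_h = N_h/N and N = 2100:
  stratum A: (1100/2100)²·1.35²/248 = 0.00201633
  stratum B: (740/2100)²·6.29²/128 = 0.038381
  stratum C: (260/2100)²·0.83²/50 = 0.0002112
V_st = 0.0406085
V_srs = s²/n = 41.86/426 = 0.0982629
deff = V_st / V_srs = 0.0406085/0.0982629 = 0.4133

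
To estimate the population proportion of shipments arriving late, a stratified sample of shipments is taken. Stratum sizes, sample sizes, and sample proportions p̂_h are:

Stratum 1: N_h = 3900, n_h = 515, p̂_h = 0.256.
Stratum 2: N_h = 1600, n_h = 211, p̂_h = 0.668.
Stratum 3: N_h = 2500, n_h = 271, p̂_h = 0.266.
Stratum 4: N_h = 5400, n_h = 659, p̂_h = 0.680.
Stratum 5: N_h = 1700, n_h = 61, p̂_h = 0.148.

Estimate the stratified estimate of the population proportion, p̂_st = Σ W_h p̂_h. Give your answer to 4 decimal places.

p̂_st ≈ 0.4408

N = 15100; stratum weights W_h = N_h/N.
p̂_st = Σ W_h p̂_h = (3900·0.256 + 1600·0.668 + 2500·0.266 + 5400·0.680 + 1700·0.148)/15100 = 0.44078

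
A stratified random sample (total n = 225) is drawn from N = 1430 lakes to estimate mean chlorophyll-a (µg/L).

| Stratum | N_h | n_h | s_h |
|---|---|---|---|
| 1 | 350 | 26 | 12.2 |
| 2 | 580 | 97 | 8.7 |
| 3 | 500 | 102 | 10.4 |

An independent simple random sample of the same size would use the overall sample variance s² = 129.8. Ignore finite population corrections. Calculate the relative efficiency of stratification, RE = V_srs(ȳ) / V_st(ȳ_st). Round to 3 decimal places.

RE ≈ 0.960

V̂(ȳ_st) = Σ W_h² s_h²/n_h, with W_h = N_h/N and N = 1430:
  stratum 1: (350/1430)²·12.2²/26 = 0.342934
  stratum 2: (580/1430)²·8.7²/97 = 0.128366
  stratum 3: (500/1430)²·10.4²/102 = 0.129639
V_st = 0.600939
V_srs = s²/n = 129.8/225 = 0.576889
Relative efficiency = V_srs / V_st = 0.576889/0.600939 = 0.9600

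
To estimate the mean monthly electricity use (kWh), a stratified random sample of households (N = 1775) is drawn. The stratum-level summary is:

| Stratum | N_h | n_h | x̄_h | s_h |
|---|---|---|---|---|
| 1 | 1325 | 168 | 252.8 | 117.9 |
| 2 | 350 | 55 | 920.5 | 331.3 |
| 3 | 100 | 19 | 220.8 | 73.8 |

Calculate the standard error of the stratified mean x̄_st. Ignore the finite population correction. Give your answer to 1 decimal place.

SE(x̄_st) ≈ 11.2

V̂(x̄_st) = Σ W_h² s_h²/n_h, with W_h = N_h/N and N = 1775:
  stratum 1: (1325/1775)²·117.9²/168 = 46.1056
  stratum 2: (350/1775)²·331.3²/55 = 77.5925
  stratum 3: (100/1775)²·73.8²/19 = 0.909835
V̂(x̄_st) = 124.608
SE(x̄_st) = √124.608 = 11.1628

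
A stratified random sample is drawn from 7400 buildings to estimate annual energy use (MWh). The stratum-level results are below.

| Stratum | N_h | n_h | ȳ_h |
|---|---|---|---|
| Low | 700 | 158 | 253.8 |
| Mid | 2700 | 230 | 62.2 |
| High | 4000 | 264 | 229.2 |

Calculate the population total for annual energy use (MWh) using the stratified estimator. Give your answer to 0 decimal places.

τ̂_st ≈ 1262400

τ̂_st = Σ N_h ȳ_h = 700·253.8 + 2700·62.2 + 4000·229.2 = 1262400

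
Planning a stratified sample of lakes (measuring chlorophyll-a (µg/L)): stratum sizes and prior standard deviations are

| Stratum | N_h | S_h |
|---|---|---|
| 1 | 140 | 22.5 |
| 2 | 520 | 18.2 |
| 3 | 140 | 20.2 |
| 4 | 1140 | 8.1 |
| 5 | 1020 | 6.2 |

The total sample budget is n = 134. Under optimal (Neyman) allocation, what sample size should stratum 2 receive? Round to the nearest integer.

Neyman allocation: n_h = n · N_h S_h / Σ N_i S_i, with n = 134.
  stratum 1: N_h·S_h = 140·22.5 = 3150.00
  stratum 2: N_h·S_h = 520·18.2 = 9464.00
  stratum 3: N_h·S_h = 140·20.2 = 2828.00
  stratum 4: N_h·S_h = 1140·8.1 = 9234.00
  stratum 5: N_h·S_h = 1020·6.2 = 6324.00
Σ N_h S_h = 31000.00
n for stratum 2 = 134·9464.00/31000.00 = 40.909 → 41

41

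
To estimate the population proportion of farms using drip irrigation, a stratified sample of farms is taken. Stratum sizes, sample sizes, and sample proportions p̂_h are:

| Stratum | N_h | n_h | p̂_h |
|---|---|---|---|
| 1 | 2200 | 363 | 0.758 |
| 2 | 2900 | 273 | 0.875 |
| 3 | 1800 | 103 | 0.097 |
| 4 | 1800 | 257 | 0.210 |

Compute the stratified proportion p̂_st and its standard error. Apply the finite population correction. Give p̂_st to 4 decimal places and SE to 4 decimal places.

N = 8700; stratum weights W_h = N_h/N.
p̂_st = Σ W_h p̂_h = (2200·0.758 + 2900·0.875 + 1800·0.097 + 1800·0.210)/8700 = 0.54686
V̂(p̂_st) = Σ W_h² (1 − n_h/N_h) p̂_h(1−p̂_h)/(n_h−1):
  stratum 1: (2200/8700)²·(1 − 363/2200)·0.758·0.242/362 = 2.70564e-05
  stratum 2: (2900/8700)²·(1 − 273/2900)·0.875·0.125/272 = 4.04733e-05
  stratum 3: (1800/8700)²·(1 − 103/1800)·0.097·0.903/102 = 3.46557e-05
  stratum 4: (1800/8700)²·(1 − 257/1800)·0.210·0.790/256 = 2.37797e-05
V̂(p̂_st) = 0.000125965; SE = √V̂ = 0.0112234

p̂_st ≈ 0.5469, SE ≈ 0.0112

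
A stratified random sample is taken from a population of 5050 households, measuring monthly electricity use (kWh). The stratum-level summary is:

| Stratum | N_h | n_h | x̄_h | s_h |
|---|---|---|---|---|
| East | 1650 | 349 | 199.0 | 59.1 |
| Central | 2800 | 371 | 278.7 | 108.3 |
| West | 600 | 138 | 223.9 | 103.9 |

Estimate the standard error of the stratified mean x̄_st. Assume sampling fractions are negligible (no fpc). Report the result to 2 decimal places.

V̂(x̄_st) = Σ W_h² s_h²/n_h, with W_h = N_h/N and N = 5050:
  stratum East: (1650/5050)²·59.1²/349 = 1.0684
  stratum Central: (2800/5050)²·108.3²/371 = 9.71888
  stratum West: (600/5050)²·103.9²/138 = 1.10426
V̂(x̄_st) = 11.8915
SE(x̄_st) = √11.8915 = 3.44841

SE(x̄_st) ≈ 3.45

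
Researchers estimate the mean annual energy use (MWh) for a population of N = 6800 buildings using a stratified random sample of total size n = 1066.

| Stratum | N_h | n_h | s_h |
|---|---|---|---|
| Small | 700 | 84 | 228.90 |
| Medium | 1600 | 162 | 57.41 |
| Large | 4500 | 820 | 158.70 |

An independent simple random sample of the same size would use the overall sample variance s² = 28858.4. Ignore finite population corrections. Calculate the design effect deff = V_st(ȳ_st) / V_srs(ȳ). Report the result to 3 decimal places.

V̂(ȳ_st) = Σ W_h² s_h²/n_h, with W_h = N_h/N and N = 6800:
  stratum Small: (700/6800)²·228.90²/84 = 6.60983
  stratum Medium: (1600/6800)²·57.41²/162 = 1.12637
  stratum Large: (4500/6800)²·158.70²/820 = 13.4508
V_st = 21.187
V_srs = s²/n = 28858.4/1066 = 27.0717
deff = V_st / V_srs = 21.187/27.0717 = 0.7826

deff ≈ 0.783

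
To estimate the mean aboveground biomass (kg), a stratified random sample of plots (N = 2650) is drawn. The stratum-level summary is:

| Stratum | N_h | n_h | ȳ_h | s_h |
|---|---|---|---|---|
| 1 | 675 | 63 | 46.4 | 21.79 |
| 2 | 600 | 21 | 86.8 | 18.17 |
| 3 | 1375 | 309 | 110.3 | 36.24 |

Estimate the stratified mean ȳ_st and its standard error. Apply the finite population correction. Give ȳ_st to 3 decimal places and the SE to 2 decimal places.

ȳ_st = Σ W_h ȳ_h = (675·46.4 + 600·86.8 + 1375·110.3)/2650 = 88.70283
V̂(ȳ_st) = Σ W_h² (1 − n_h/N_h) s_h²/n_h, with W_h = N_h/N and N = 2650:
  stratum 1: (675/2650)²·(1 − 63/675)·21.79²/63 = 0.44334
  stratum 2: (600/2650)²·(1 − 21/600)·18.17²/21 = 0.77773
  stratum 3: (1375/2650)²·(1 − 309/1375)·36.24²/309 = 0.887128
V̂(ȳ_st) = 2.1082
SE(ȳ_st) = √2.1082 = 1.45196

ȳ_st ≈ 88.703, SE ≈ 1.45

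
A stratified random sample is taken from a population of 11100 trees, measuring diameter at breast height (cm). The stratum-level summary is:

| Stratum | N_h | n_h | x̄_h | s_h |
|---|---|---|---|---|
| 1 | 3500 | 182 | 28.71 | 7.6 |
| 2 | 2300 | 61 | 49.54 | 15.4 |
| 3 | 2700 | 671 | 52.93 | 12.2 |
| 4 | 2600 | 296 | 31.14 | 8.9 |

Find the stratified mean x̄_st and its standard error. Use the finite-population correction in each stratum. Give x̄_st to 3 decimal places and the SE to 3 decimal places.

x̄_st ≈ 39.487, SE ≈ 0.464

x̄_st = Σ W_h x̄_h = (3500·28.71 + 2300·49.54 + 2700·52.93 + 2600·31.14)/11100 = 39.48667
V̂(x̄_st) = Σ W_h² (1 − n_h/N_h) s_h²/n_h, with W_h = N_h/N and N = 11100:
  stratum 1: (3500/11100)²·(1 − 182/3500)·7.6²/182 = 0.0299126
  stratum 2: (2300/11100)²·(1 − 61/2300)·15.4²/61 = 0.162498
  stratum 3: (2700/11100)²·(1 − 671/2700)·12.2²/671 = 0.00986273
  stratum 4: (2600/11100)²·(1 − 296/2600)·8.9²/296 = 0.0130106
V̂(x̄_st) = 0.215284
SE(x̄_st) = √0.215284 = 0.463987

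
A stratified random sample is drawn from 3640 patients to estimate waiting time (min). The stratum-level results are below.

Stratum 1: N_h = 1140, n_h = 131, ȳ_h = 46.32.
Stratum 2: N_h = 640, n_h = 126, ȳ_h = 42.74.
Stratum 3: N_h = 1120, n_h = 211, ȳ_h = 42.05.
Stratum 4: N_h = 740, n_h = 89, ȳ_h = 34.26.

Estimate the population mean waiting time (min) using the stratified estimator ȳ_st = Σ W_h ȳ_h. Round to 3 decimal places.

ȳ_st ≈ 41.925

N = Σ N_h = 3640. Stratum weights W_h = N_h/N.
ȳ_st = (1140·46.32 + 640·42.74 + 1120·42.05 + 740·34.26) / 3640 = 41.92495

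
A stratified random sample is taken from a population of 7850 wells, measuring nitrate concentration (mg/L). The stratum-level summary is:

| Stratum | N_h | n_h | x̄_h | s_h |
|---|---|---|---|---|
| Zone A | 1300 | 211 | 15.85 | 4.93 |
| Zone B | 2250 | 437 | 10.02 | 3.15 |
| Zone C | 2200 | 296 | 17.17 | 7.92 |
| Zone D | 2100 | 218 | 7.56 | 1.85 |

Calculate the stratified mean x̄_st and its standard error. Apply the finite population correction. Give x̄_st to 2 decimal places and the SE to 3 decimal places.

x̄_st = Σ W_h x̄_h = (1300·15.85 + 2250·10.02 + 2200·17.17 + 2100·7.56)/7850 = 12.33121
V̂(x̄_st) = Σ W_h² (1 − n_h/N_h) s_h²/n_h, with W_h = N_h/N and N = 7850:
  stratum Zone A: (1300/7850)²·(1 − 211/1300)·4.93²/211 = 0.00264633
  stratum Zone B: (2250/7850)²·(1 − 437/2250)·3.15²/437 = 0.00150308
  stratum Zone C: (2200/7850)²·(1 − 296/2200)·7.92²/296 = 0.0144049
  stratum Zone D: (2100/7850)²·(1 − 218/2100)·1.85²/218 = 0.0010069
V̂(x̄_st) = 0.0195612
SE(x̄_st) = √0.0195612 = 0.139861

x̄_st ≈ 12.33, SE ≈ 0.140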